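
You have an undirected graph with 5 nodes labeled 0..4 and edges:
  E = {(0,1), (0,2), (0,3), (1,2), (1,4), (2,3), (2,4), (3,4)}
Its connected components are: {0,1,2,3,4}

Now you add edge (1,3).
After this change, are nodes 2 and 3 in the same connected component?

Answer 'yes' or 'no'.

Answer: yes

Derivation:
Initial components: {0,1,2,3,4}
Adding edge (1,3): both already in same component {0,1,2,3,4}. No change.
New components: {0,1,2,3,4}
Are 2 and 3 in the same component? yes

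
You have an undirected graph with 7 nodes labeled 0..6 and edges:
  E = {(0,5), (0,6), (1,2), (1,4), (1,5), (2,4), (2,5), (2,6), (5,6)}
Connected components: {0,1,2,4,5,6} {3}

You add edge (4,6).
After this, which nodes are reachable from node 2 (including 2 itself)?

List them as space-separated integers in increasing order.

Answer: 0 1 2 4 5 6

Derivation:
Before: nodes reachable from 2: {0,1,2,4,5,6}
Adding (4,6): both endpoints already in same component. Reachability from 2 unchanged.
After: nodes reachable from 2: {0,1,2,4,5,6}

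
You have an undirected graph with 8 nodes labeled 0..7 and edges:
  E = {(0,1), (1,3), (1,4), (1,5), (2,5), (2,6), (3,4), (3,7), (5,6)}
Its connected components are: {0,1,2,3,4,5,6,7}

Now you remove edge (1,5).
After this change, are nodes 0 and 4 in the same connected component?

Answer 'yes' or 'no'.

Answer: yes

Derivation:
Initial components: {0,1,2,3,4,5,6,7}
Removing edge (1,5): it was a bridge — component count 1 -> 2.
New components: {0,1,3,4,7} {2,5,6}
Are 0 and 4 in the same component? yes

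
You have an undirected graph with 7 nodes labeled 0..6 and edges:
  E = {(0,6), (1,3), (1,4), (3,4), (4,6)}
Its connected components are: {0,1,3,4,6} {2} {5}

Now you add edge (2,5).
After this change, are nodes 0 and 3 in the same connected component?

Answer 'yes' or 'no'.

Answer: yes

Derivation:
Initial components: {0,1,3,4,6} {2} {5}
Adding edge (2,5): merges {2} and {5}.
New components: {0,1,3,4,6} {2,5}
Are 0 and 3 in the same component? yes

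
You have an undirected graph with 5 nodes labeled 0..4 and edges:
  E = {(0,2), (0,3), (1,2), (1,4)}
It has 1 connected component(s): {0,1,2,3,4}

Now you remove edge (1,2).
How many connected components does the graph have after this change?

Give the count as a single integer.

Answer: 2

Derivation:
Initial component count: 1
Remove (1,2): it was a bridge. Count increases: 1 -> 2.
  After removal, components: {0,2,3} {1,4}
New component count: 2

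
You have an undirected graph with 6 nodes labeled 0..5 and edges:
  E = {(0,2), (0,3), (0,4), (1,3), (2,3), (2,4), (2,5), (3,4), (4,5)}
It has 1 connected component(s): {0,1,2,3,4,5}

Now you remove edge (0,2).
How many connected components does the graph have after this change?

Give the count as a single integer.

Initial component count: 1
Remove (0,2): not a bridge. Count unchanged: 1.
  After removal, components: {0,1,2,3,4,5}
New component count: 1

Answer: 1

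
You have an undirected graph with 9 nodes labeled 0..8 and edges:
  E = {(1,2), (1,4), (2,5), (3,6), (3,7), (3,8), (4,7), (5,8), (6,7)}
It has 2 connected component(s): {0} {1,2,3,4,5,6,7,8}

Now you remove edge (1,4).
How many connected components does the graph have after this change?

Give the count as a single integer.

Initial component count: 2
Remove (1,4): not a bridge. Count unchanged: 2.
  After removal, components: {0} {1,2,3,4,5,6,7,8}
New component count: 2

Answer: 2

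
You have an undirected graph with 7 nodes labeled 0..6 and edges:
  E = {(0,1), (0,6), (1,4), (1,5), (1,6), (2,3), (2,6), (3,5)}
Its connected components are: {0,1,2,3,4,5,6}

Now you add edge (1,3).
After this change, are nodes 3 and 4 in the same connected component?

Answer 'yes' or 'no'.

Initial components: {0,1,2,3,4,5,6}
Adding edge (1,3): both already in same component {0,1,2,3,4,5,6}. No change.
New components: {0,1,2,3,4,5,6}
Are 3 and 4 in the same component? yes

Answer: yes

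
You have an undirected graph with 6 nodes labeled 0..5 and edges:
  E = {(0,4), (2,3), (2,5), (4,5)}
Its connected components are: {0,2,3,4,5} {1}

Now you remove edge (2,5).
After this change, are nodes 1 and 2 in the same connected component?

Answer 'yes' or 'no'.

Answer: no

Derivation:
Initial components: {0,2,3,4,5} {1}
Removing edge (2,5): it was a bridge — component count 2 -> 3.
New components: {0,4,5} {1} {2,3}
Are 1 and 2 in the same component? no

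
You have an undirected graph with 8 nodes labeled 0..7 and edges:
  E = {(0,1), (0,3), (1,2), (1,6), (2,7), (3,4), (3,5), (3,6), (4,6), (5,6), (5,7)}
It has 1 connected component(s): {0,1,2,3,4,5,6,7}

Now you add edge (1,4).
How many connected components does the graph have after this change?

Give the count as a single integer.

Answer: 1

Derivation:
Initial component count: 1
Add (1,4): endpoints already in same component. Count unchanged: 1.
New component count: 1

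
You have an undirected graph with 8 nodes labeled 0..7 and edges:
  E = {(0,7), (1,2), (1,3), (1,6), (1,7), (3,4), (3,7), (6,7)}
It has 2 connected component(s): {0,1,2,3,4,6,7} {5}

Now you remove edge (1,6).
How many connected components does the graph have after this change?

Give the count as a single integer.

Initial component count: 2
Remove (1,6): not a bridge. Count unchanged: 2.
  After removal, components: {0,1,2,3,4,6,7} {5}
New component count: 2

Answer: 2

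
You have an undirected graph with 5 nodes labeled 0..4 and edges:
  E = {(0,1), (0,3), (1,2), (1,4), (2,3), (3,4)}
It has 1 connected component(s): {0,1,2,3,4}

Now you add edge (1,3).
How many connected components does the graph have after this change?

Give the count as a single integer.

Initial component count: 1
Add (1,3): endpoints already in same component. Count unchanged: 1.
New component count: 1

Answer: 1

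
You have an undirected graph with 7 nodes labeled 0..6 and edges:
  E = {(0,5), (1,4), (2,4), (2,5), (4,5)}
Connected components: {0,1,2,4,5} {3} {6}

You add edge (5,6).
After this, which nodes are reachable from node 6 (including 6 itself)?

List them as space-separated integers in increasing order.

Before: nodes reachable from 6: {6}
Adding (5,6): merges 6's component with another. Reachability grows.
After: nodes reachable from 6: {0,1,2,4,5,6}

Answer: 0 1 2 4 5 6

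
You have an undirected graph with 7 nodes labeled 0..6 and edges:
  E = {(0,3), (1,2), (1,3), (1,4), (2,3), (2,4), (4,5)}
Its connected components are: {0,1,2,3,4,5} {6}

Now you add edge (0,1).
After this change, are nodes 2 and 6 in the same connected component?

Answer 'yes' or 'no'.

Initial components: {0,1,2,3,4,5} {6}
Adding edge (0,1): both already in same component {0,1,2,3,4,5}. No change.
New components: {0,1,2,3,4,5} {6}
Are 2 and 6 in the same component? no

Answer: no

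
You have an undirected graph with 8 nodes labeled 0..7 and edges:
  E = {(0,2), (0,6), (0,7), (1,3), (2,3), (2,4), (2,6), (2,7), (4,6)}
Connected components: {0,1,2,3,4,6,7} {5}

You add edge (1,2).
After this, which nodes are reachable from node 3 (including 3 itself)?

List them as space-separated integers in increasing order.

Before: nodes reachable from 3: {0,1,2,3,4,6,7}
Adding (1,2): both endpoints already in same component. Reachability from 3 unchanged.
After: nodes reachable from 3: {0,1,2,3,4,6,7}

Answer: 0 1 2 3 4 6 7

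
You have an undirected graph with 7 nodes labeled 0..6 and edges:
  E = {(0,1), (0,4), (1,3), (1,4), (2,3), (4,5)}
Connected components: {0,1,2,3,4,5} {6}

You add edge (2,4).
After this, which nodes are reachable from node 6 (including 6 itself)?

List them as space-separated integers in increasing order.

Answer: 6

Derivation:
Before: nodes reachable from 6: {6}
Adding (2,4): both endpoints already in same component. Reachability from 6 unchanged.
After: nodes reachable from 6: {6}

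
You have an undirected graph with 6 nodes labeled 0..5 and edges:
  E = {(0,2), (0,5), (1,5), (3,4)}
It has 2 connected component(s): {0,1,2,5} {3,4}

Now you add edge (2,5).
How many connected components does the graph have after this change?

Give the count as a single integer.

Answer: 2

Derivation:
Initial component count: 2
Add (2,5): endpoints already in same component. Count unchanged: 2.
New component count: 2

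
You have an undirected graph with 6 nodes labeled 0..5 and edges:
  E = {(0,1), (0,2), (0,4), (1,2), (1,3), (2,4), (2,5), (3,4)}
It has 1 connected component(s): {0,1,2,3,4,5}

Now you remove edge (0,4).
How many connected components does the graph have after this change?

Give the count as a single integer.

Answer: 1

Derivation:
Initial component count: 1
Remove (0,4): not a bridge. Count unchanged: 1.
  After removal, components: {0,1,2,3,4,5}
New component count: 1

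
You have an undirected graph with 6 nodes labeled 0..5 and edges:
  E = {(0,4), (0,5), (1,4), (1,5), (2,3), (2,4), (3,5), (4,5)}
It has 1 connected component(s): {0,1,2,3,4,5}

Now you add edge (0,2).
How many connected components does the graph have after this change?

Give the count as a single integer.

Answer: 1

Derivation:
Initial component count: 1
Add (0,2): endpoints already in same component. Count unchanged: 1.
New component count: 1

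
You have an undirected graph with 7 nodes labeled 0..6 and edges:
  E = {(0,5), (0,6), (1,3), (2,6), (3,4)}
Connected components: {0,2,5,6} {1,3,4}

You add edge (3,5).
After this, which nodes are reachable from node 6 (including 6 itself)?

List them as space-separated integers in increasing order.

Answer: 0 1 2 3 4 5 6

Derivation:
Before: nodes reachable from 6: {0,2,5,6}
Adding (3,5): merges 6's component with another. Reachability grows.
After: nodes reachable from 6: {0,1,2,3,4,5,6}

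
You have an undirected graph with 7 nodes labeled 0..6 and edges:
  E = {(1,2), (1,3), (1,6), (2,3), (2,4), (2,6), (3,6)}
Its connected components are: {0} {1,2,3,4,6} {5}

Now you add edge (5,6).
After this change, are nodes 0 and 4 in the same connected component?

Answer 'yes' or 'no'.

Answer: no

Derivation:
Initial components: {0} {1,2,3,4,6} {5}
Adding edge (5,6): merges {5} and {1,2,3,4,6}.
New components: {0} {1,2,3,4,5,6}
Are 0 and 4 in the same component? no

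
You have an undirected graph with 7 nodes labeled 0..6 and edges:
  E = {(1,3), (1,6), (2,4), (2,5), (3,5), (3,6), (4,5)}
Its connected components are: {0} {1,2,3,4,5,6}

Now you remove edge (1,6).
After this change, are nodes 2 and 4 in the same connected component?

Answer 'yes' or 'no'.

Initial components: {0} {1,2,3,4,5,6}
Removing edge (1,6): not a bridge — component count unchanged at 2.
New components: {0} {1,2,3,4,5,6}
Are 2 and 4 in the same component? yes

Answer: yes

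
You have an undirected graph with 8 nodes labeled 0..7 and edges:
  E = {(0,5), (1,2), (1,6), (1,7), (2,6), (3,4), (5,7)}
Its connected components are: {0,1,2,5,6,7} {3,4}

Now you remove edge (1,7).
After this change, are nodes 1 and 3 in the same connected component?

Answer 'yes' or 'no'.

Initial components: {0,1,2,5,6,7} {3,4}
Removing edge (1,7): it was a bridge — component count 2 -> 3.
New components: {0,5,7} {1,2,6} {3,4}
Are 1 and 3 in the same component? no

Answer: no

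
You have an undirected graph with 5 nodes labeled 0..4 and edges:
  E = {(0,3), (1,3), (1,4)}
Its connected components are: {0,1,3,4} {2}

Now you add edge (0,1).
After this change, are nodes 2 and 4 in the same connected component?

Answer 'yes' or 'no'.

Answer: no

Derivation:
Initial components: {0,1,3,4} {2}
Adding edge (0,1): both already in same component {0,1,3,4}. No change.
New components: {0,1,3,4} {2}
Are 2 and 4 in the same component? no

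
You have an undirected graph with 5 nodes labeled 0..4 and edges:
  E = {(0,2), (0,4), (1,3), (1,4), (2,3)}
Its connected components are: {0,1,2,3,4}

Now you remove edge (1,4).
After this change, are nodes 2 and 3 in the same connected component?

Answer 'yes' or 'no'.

Answer: yes

Derivation:
Initial components: {0,1,2,3,4}
Removing edge (1,4): not a bridge — component count unchanged at 1.
New components: {0,1,2,3,4}
Are 2 and 3 in the same component? yes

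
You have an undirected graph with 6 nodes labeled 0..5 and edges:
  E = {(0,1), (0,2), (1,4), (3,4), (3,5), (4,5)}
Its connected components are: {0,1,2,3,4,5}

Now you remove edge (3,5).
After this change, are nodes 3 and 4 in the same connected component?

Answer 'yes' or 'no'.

Initial components: {0,1,2,3,4,5}
Removing edge (3,5): not a bridge — component count unchanged at 1.
New components: {0,1,2,3,4,5}
Are 3 and 4 in the same component? yes

Answer: yes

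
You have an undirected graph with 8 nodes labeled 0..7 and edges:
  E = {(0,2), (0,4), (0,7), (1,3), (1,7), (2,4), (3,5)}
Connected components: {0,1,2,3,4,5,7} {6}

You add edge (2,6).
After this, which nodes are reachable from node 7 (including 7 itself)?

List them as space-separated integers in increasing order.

Answer: 0 1 2 3 4 5 6 7

Derivation:
Before: nodes reachable from 7: {0,1,2,3,4,5,7}
Adding (2,6): merges 7's component with another. Reachability grows.
After: nodes reachable from 7: {0,1,2,3,4,5,6,7}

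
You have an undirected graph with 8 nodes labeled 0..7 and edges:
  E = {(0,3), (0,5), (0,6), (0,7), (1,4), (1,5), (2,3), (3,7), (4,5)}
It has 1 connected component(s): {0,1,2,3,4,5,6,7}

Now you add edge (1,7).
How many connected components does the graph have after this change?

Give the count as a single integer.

Initial component count: 1
Add (1,7): endpoints already in same component. Count unchanged: 1.
New component count: 1

Answer: 1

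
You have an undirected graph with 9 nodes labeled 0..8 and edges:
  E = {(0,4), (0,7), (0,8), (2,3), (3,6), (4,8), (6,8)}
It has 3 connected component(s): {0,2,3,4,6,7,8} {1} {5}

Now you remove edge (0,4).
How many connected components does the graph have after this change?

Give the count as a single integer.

Answer: 3

Derivation:
Initial component count: 3
Remove (0,4): not a bridge. Count unchanged: 3.
  After removal, components: {0,2,3,4,6,7,8} {1} {5}
New component count: 3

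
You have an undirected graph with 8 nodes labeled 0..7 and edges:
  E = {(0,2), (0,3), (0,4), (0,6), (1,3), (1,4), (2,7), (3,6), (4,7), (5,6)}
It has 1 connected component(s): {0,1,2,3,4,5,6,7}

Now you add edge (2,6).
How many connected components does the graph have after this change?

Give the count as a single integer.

Initial component count: 1
Add (2,6): endpoints already in same component. Count unchanged: 1.
New component count: 1

Answer: 1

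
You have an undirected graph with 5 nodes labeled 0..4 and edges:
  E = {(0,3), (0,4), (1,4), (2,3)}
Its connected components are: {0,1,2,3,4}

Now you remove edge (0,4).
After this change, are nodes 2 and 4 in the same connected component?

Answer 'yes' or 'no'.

Initial components: {0,1,2,3,4}
Removing edge (0,4): it was a bridge — component count 1 -> 2.
New components: {0,2,3} {1,4}
Are 2 and 4 in the same component? no

Answer: no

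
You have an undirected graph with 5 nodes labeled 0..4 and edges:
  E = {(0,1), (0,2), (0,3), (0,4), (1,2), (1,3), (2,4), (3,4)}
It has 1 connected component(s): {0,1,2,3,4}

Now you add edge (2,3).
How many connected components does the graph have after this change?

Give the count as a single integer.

Initial component count: 1
Add (2,3): endpoints already in same component. Count unchanged: 1.
New component count: 1

Answer: 1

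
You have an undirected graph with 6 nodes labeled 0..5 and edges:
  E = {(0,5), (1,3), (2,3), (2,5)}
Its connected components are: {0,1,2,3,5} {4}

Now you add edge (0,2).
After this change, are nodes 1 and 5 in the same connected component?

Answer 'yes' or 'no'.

Answer: yes

Derivation:
Initial components: {0,1,2,3,5} {4}
Adding edge (0,2): both already in same component {0,1,2,3,5}. No change.
New components: {0,1,2,3,5} {4}
Are 1 and 5 in the same component? yes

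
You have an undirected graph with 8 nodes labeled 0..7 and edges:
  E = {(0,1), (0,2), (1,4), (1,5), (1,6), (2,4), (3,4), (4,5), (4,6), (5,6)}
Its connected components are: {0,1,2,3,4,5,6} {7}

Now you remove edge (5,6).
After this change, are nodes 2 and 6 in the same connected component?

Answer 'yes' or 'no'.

Initial components: {0,1,2,3,4,5,6} {7}
Removing edge (5,6): not a bridge — component count unchanged at 2.
New components: {0,1,2,3,4,5,6} {7}
Are 2 and 6 in the same component? yes

Answer: yes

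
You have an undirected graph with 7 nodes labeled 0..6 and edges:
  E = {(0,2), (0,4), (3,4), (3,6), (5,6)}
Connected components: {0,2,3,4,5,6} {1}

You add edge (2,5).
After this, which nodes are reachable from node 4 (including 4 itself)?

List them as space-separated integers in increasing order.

Before: nodes reachable from 4: {0,2,3,4,5,6}
Adding (2,5): both endpoints already in same component. Reachability from 4 unchanged.
After: nodes reachable from 4: {0,2,3,4,5,6}

Answer: 0 2 3 4 5 6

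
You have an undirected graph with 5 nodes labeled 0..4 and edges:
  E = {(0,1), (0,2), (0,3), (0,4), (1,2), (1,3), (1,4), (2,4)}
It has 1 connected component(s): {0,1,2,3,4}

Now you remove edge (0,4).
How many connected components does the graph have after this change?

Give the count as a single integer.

Answer: 1

Derivation:
Initial component count: 1
Remove (0,4): not a bridge. Count unchanged: 1.
  After removal, components: {0,1,2,3,4}
New component count: 1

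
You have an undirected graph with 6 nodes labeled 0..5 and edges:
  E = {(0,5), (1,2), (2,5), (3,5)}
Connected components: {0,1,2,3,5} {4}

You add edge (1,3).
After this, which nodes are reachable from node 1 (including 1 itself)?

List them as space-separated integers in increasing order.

Answer: 0 1 2 3 5

Derivation:
Before: nodes reachable from 1: {0,1,2,3,5}
Adding (1,3): both endpoints already in same component. Reachability from 1 unchanged.
After: nodes reachable from 1: {0,1,2,3,5}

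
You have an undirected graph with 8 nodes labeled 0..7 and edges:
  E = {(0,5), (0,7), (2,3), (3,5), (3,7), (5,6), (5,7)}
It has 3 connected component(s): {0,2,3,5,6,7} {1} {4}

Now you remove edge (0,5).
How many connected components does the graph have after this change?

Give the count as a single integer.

Initial component count: 3
Remove (0,5): not a bridge. Count unchanged: 3.
  After removal, components: {0,2,3,5,6,7} {1} {4}
New component count: 3

Answer: 3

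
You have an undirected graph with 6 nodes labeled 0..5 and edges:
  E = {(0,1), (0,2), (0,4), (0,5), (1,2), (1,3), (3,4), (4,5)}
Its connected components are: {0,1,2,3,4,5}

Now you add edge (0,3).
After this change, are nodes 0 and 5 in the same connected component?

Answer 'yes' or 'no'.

Initial components: {0,1,2,3,4,5}
Adding edge (0,3): both already in same component {0,1,2,3,4,5}. No change.
New components: {0,1,2,3,4,5}
Are 0 and 5 in the same component? yes

Answer: yes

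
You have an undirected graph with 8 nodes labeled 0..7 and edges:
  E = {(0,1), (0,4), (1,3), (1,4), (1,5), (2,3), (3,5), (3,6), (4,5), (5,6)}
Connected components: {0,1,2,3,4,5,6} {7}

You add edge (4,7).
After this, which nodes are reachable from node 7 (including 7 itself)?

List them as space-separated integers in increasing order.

Answer: 0 1 2 3 4 5 6 7

Derivation:
Before: nodes reachable from 7: {7}
Adding (4,7): merges 7's component with another. Reachability grows.
After: nodes reachable from 7: {0,1,2,3,4,5,6,7}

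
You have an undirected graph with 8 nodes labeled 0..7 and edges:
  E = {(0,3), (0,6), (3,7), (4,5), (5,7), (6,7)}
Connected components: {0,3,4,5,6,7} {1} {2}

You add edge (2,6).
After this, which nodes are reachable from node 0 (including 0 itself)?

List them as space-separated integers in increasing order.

Answer: 0 2 3 4 5 6 7

Derivation:
Before: nodes reachable from 0: {0,3,4,5,6,7}
Adding (2,6): merges 0's component with another. Reachability grows.
After: nodes reachable from 0: {0,2,3,4,5,6,7}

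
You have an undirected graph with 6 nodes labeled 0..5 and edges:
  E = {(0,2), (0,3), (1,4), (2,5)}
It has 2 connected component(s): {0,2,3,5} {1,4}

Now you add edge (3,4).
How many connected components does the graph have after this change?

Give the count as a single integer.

Initial component count: 2
Add (3,4): merges two components. Count decreases: 2 -> 1.
New component count: 1

Answer: 1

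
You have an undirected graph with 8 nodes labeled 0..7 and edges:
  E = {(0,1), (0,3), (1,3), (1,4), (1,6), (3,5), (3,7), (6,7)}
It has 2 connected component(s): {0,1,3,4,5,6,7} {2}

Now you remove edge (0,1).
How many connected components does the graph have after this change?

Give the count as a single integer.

Answer: 2

Derivation:
Initial component count: 2
Remove (0,1): not a bridge. Count unchanged: 2.
  After removal, components: {0,1,3,4,5,6,7} {2}
New component count: 2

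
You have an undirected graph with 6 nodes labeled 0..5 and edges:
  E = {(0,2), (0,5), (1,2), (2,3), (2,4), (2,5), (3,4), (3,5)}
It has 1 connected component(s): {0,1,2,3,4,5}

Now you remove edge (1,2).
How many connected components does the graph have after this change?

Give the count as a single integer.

Answer: 2

Derivation:
Initial component count: 1
Remove (1,2): it was a bridge. Count increases: 1 -> 2.
  After removal, components: {0,2,3,4,5} {1}
New component count: 2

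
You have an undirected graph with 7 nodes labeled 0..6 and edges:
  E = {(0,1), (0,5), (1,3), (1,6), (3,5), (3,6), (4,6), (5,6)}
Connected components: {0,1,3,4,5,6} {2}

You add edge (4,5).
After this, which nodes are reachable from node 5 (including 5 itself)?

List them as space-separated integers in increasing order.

Before: nodes reachable from 5: {0,1,3,4,5,6}
Adding (4,5): both endpoints already in same component. Reachability from 5 unchanged.
After: nodes reachable from 5: {0,1,3,4,5,6}

Answer: 0 1 3 4 5 6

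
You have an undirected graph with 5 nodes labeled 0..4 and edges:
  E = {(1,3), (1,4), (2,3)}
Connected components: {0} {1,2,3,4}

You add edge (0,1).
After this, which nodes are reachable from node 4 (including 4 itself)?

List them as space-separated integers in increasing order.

Before: nodes reachable from 4: {1,2,3,4}
Adding (0,1): merges 4's component with another. Reachability grows.
After: nodes reachable from 4: {0,1,2,3,4}

Answer: 0 1 2 3 4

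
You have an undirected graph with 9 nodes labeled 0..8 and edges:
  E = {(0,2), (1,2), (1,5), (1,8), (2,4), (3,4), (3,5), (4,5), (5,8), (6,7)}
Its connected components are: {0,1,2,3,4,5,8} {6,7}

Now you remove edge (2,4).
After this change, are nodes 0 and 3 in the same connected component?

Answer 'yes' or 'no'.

Initial components: {0,1,2,3,4,5,8} {6,7}
Removing edge (2,4): not a bridge — component count unchanged at 2.
New components: {0,1,2,3,4,5,8} {6,7}
Are 0 and 3 in the same component? yes

Answer: yes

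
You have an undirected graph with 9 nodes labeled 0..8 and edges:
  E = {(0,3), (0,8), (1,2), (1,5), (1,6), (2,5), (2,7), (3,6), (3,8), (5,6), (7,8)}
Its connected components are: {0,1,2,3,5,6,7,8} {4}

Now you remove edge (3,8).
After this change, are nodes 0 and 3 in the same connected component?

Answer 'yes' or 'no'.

Initial components: {0,1,2,3,5,6,7,8} {4}
Removing edge (3,8): not a bridge — component count unchanged at 2.
New components: {0,1,2,3,5,6,7,8} {4}
Are 0 and 3 in the same component? yes

Answer: yes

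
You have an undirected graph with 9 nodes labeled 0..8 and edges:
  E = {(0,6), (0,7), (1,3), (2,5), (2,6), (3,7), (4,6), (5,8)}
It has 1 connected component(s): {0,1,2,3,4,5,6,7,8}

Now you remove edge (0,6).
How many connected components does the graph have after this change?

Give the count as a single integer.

Initial component count: 1
Remove (0,6): it was a bridge. Count increases: 1 -> 2.
  After removal, components: {0,1,3,7} {2,4,5,6,8}
New component count: 2

Answer: 2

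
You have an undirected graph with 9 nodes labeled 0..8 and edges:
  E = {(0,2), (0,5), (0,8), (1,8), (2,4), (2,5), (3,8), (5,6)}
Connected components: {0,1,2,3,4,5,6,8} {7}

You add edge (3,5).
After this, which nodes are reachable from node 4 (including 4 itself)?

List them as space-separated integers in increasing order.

Answer: 0 1 2 3 4 5 6 8

Derivation:
Before: nodes reachable from 4: {0,1,2,3,4,5,6,8}
Adding (3,5): both endpoints already in same component. Reachability from 4 unchanged.
After: nodes reachable from 4: {0,1,2,3,4,5,6,8}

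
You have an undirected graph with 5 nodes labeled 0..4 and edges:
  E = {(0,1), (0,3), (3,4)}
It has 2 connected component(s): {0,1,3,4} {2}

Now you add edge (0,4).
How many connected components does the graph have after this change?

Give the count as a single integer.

Initial component count: 2
Add (0,4): endpoints already in same component. Count unchanged: 2.
New component count: 2

Answer: 2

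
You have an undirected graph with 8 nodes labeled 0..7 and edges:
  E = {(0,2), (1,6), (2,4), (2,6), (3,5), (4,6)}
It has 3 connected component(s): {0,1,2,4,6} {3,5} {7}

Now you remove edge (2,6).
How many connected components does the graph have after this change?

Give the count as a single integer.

Initial component count: 3
Remove (2,6): not a bridge. Count unchanged: 3.
  After removal, components: {0,1,2,4,6} {3,5} {7}
New component count: 3

Answer: 3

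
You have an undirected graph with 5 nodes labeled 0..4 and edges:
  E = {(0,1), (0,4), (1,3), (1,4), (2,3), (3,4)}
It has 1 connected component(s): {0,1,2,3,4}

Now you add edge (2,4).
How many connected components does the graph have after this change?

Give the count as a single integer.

Answer: 1

Derivation:
Initial component count: 1
Add (2,4): endpoints already in same component. Count unchanged: 1.
New component count: 1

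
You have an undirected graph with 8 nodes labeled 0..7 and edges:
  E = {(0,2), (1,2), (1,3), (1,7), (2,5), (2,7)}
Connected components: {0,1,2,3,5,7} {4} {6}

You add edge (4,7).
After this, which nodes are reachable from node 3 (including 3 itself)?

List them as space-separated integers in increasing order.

Answer: 0 1 2 3 4 5 7

Derivation:
Before: nodes reachable from 3: {0,1,2,3,5,7}
Adding (4,7): merges 3's component with another. Reachability grows.
After: nodes reachable from 3: {0,1,2,3,4,5,7}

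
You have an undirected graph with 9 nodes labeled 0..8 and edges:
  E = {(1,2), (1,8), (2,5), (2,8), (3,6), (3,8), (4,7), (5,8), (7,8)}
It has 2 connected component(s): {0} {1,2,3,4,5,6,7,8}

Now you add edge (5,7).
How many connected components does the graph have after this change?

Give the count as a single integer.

Answer: 2

Derivation:
Initial component count: 2
Add (5,7): endpoints already in same component. Count unchanged: 2.
New component count: 2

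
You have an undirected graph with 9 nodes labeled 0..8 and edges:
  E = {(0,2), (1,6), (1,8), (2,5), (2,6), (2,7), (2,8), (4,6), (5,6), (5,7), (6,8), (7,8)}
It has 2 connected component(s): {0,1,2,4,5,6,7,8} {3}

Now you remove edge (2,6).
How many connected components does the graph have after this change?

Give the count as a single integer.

Answer: 2

Derivation:
Initial component count: 2
Remove (2,6): not a bridge. Count unchanged: 2.
  After removal, components: {0,1,2,4,5,6,7,8} {3}
New component count: 2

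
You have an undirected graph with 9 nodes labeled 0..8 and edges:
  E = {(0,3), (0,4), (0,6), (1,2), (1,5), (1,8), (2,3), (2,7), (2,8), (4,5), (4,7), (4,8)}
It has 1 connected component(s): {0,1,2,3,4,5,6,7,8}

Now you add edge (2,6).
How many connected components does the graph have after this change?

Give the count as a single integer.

Initial component count: 1
Add (2,6): endpoints already in same component. Count unchanged: 1.
New component count: 1

Answer: 1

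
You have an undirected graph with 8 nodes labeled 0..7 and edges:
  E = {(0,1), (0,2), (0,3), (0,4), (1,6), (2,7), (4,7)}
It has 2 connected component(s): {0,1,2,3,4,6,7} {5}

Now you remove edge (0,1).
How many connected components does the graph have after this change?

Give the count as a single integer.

Initial component count: 2
Remove (0,1): it was a bridge. Count increases: 2 -> 3.
  After removal, components: {0,2,3,4,7} {1,6} {5}
New component count: 3

Answer: 3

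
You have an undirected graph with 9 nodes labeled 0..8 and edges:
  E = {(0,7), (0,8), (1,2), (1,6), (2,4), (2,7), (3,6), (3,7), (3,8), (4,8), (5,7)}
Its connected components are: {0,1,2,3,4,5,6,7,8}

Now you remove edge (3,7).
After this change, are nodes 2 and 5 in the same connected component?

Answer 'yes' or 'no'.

Initial components: {0,1,2,3,4,5,6,7,8}
Removing edge (3,7): not a bridge — component count unchanged at 1.
New components: {0,1,2,3,4,5,6,7,8}
Are 2 and 5 in the same component? yes

Answer: yes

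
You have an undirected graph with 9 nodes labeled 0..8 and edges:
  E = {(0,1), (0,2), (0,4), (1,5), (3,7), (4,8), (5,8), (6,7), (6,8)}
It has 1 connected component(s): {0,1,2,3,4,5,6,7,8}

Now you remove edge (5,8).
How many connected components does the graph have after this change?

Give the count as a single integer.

Initial component count: 1
Remove (5,8): not a bridge. Count unchanged: 1.
  After removal, components: {0,1,2,3,4,5,6,7,8}
New component count: 1

Answer: 1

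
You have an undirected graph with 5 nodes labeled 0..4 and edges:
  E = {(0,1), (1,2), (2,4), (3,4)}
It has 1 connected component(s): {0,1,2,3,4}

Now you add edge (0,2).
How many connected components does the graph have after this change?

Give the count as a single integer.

Initial component count: 1
Add (0,2): endpoints already in same component. Count unchanged: 1.
New component count: 1

Answer: 1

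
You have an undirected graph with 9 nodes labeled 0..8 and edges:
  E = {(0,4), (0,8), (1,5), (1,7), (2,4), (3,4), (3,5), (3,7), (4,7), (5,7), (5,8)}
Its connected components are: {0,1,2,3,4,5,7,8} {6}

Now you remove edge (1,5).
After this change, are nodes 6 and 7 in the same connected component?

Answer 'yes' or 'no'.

Initial components: {0,1,2,3,4,5,7,8} {6}
Removing edge (1,5): not a bridge — component count unchanged at 2.
New components: {0,1,2,3,4,5,7,8} {6}
Are 6 and 7 in the same component? no

Answer: no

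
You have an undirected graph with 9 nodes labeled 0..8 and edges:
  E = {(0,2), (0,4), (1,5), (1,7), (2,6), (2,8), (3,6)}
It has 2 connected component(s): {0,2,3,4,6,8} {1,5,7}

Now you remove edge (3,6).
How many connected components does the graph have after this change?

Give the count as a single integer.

Initial component count: 2
Remove (3,6): it was a bridge. Count increases: 2 -> 3.
  After removal, components: {0,2,4,6,8} {1,5,7} {3}
New component count: 3

Answer: 3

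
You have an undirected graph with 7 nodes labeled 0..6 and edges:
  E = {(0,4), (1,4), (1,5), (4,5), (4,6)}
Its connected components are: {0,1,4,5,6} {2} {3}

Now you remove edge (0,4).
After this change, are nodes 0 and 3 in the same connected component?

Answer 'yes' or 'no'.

Initial components: {0,1,4,5,6} {2} {3}
Removing edge (0,4): it was a bridge — component count 3 -> 4.
New components: {0} {1,4,5,6} {2} {3}
Are 0 and 3 in the same component? no

Answer: no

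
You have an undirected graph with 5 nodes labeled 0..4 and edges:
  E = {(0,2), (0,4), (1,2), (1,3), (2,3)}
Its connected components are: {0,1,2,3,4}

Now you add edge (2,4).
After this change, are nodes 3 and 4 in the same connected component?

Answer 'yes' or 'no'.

Answer: yes

Derivation:
Initial components: {0,1,2,3,4}
Adding edge (2,4): both already in same component {0,1,2,3,4}. No change.
New components: {0,1,2,3,4}
Are 3 and 4 in the same component? yes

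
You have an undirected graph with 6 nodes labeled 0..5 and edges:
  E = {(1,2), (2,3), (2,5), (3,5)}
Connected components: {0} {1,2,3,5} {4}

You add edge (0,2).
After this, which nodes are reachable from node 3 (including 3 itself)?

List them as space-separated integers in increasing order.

Answer: 0 1 2 3 5

Derivation:
Before: nodes reachable from 3: {1,2,3,5}
Adding (0,2): merges 3's component with another. Reachability grows.
After: nodes reachable from 3: {0,1,2,3,5}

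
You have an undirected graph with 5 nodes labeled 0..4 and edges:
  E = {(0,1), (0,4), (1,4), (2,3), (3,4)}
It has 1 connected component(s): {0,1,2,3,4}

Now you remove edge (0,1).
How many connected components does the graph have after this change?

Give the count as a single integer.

Answer: 1

Derivation:
Initial component count: 1
Remove (0,1): not a bridge. Count unchanged: 1.
  After removal, components: {0,1,2,3,4}
New component count: 1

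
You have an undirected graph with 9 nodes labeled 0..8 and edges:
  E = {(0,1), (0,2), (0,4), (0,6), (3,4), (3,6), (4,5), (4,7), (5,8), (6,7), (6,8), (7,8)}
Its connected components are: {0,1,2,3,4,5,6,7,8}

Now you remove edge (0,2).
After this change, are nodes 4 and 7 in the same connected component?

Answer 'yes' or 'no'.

Initial components: {0,1,2,3,4,5,6,7,8}
Removing edge (0,2): it was a bridge — component count 1 -> 2.
New components: {0,1,3,4,5,6,7,8} {2}
Are 4 and 7 in the same component? yes

Answer: yes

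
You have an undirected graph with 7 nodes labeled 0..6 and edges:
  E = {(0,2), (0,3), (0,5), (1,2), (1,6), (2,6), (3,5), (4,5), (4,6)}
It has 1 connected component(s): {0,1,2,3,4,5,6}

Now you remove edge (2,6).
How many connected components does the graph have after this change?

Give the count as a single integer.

Initial component count: 1
Remove (2,6): not a bridge. Count unchanged: 1.
  After removal, components: {0,1,2,3,4,5,6}
New component count: 1

Answer: 1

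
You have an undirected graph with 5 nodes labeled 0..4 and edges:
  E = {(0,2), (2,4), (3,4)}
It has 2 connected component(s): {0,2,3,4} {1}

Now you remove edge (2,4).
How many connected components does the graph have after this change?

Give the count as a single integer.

Answer: 3

Derivation:
Initial component count: 2
Remove (2,4): it was a bridge. Count increases: 2 -> 3.
  After removal, components: {0,2} {1} {3,4}
New component count: 3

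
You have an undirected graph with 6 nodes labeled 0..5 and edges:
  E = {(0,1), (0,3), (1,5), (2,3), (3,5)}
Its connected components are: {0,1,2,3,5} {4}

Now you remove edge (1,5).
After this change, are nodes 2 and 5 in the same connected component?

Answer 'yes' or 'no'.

Initial components: {0,1,2,3,5} {4}
Removing edge (1,5): not a bridge — component count unchanged at 2.
New components: {0,1,2,3,5} {4}
Are 2 and 5 in the same component? yes

Answer: yes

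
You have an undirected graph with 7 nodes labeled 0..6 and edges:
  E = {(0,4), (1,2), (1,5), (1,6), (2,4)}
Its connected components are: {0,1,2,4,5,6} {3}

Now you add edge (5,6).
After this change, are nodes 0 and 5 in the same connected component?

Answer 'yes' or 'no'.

Answer: yes

Derivation:
Initial components: {0,1,2,4,5,6} {3}
Adding edge (5,6): both already in same component {0,1,2,4,5,6}. No change.
New components: {0,1,2,4,5,6} {3}
Are 0 and 5 in the same component? yes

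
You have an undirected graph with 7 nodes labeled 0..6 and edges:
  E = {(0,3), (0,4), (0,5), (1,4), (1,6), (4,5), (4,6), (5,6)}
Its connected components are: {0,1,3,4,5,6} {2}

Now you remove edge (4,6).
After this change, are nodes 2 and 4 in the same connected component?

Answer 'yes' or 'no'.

Initial components: {0,1,3,4,5,6} {2}
Removing edge (4,6): not a bridge — component count unchanged at 2.
New components: {0,1,3,4,5,6} {2}
Are 2 and 4 in the same component? no

Answer: no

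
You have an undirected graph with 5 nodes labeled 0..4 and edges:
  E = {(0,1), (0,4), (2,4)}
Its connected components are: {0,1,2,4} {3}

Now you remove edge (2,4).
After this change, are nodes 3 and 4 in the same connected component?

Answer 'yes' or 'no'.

Initial components: {0,1,2,4} {3}
Removing edge (2,4): it was a bridge — component count 2 -> 3.
New components: {0,1,4} {2} {3}
Are 3 and 4 in the same component? no

Answer: no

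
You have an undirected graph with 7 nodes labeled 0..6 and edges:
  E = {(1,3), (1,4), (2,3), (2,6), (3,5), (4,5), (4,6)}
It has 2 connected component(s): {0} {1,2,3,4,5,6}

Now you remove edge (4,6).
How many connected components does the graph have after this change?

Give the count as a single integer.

Answer: 2

Derivation:
Initial component count: 2
Remove (4,6): not a bridge. Count unchanged: 2.
  After removal, components: {0} {1,2,3,4,5,6}
New component count: 2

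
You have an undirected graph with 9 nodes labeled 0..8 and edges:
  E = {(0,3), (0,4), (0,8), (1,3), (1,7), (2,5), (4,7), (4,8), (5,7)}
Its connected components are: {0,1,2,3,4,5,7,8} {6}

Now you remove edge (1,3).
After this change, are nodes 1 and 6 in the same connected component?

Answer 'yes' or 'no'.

Answer: no

Derivation:
Initial components: {0,1,2,3,4,5,7,8} {6}
Removing edge (1,3): not a bridge — component count unchanged at 2.
New components: {0,1,2,3,4,5,7,8} {6}
Are 1 and 6 in the same component? no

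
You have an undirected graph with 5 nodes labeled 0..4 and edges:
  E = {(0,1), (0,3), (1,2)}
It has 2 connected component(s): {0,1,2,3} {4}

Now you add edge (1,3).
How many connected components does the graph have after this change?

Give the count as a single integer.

Answer: 2

Derivation:
Initial component count: 2
Add (1,3): endpoints already in same component. Count unchanged: 2.
New component count: 2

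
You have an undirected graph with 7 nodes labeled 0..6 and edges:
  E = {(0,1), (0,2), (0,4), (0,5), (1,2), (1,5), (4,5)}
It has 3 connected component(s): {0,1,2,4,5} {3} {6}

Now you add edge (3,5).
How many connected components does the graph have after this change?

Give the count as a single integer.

Initial component count: 3
Add (3,5): merges two components. Count decreases: 3 -> 2.
New component count: 2

Answer: 2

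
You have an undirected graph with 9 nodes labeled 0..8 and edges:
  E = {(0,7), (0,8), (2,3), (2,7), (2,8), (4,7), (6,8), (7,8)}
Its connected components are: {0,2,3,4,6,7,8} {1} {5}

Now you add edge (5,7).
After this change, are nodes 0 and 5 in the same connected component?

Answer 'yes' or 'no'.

Initial components: {0,2,3,4,6,7,8} {1} {5}
Adding edge (5,7): merges {5} and {0,2,3,4,6,7,8}.
New components: {0,2,3,4,5,6,7,8} {1}
Are 0 and 5 in the same component? yes

Answer: yes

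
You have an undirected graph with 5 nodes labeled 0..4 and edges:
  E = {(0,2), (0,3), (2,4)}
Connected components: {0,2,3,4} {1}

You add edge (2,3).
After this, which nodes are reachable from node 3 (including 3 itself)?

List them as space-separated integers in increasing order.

Answer: 0 2 3 4

Derivation:
Before: nodes reachable from 3: {0,2,3,4}
Adding (2,3): both endpoints already in same component. Reachability from 3 unchanged.
After: nodes reachable from 3: {0,2,3,4}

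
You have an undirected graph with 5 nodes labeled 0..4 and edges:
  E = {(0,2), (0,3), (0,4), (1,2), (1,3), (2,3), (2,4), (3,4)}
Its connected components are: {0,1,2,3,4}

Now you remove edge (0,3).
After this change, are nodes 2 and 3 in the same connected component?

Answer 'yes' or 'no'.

Initial components: {0,1,2,3,4}
Removing edge (0,3): not a bridge — component count unchanged at 1.
New components: {0,1,2,3,4}
Are 2 and 3 in the same component? yes

Answer: yes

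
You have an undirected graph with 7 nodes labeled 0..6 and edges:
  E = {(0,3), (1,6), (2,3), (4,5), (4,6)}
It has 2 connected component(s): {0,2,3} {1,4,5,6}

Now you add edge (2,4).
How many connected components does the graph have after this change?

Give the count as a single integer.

Initial component count: 2
Add (2,4): merges two components. Count decreases: 2 -> 1.
New component count: 1

Answer: 1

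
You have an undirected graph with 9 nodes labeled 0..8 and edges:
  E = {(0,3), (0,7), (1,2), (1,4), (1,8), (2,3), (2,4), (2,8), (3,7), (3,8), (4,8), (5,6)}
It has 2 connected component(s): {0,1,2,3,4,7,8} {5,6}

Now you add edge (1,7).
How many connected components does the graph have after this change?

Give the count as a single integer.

Initial component count: 2
Add (1,7): endpoints already in same component. Count unchanged: 2.
New component count: 2

Answer: 2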